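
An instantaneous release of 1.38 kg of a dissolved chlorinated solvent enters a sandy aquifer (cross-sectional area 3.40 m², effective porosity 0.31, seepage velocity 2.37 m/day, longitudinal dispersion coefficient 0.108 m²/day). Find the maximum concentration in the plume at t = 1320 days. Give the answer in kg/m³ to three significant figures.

The peak of an instantaneous 1D plume sits at x = vt; there the Gaussian factor is 1 and C_max = M/(n_e·A·√(4πDt)), where n_e·A is the pore area the mass is dissolved in.
√(4πDt) = √(4π × 0.108 × 1320) = 42.33 m, so C_max = 1.38/(0.31 × 3.40 × 42.33) = 0.0309 kg/m³.

0.0309 kg/m³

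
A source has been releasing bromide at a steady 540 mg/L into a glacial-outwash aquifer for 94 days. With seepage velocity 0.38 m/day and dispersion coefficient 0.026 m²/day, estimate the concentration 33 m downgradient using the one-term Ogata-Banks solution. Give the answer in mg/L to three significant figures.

For a continuous step input, C/C₀ ≈ ½·erfc((x−vt)/(2√(Dt))).
vt = 0.38 × 94 = 35.72 m and 2√(Dt) = 2√(0.026 × 94) = 3.127 m.
Argument (x−vt)/(2√(Dt)) = (33 − 35.72)/3.127 = -0.8698; ½·erfc(-0.8698) = 0.8907.
C = 540 × 0.8907 = 481 mg/L.

481 mg/L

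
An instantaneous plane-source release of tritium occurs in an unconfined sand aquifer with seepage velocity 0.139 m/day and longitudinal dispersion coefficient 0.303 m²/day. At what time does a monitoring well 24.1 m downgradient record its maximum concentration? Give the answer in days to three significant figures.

158 days

For the 1D instantaneous-source solution, setting ∂C/∂t = 0 at fixed x gives v²t² + 2Dt − x² = 0, so t = (√(D² + v²x²) − D)/v².
√(D² + v²x²) = √(0.303² + 0.139² × 24.1²) = 3.364; v² = 0.019321.
t = (3.364 − 0.303)/0.019321 = 158 days (vs. the pure-advection estimate x/v = 173 d).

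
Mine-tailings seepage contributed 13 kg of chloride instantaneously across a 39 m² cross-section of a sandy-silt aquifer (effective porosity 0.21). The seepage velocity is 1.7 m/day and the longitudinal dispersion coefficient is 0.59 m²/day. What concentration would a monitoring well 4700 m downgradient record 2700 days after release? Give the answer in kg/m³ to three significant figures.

For an instantaneous plane source, C(x,t) = M/(n_e·A·√(4πDt)) · exp(−(x−vt)²/(4Dt)), with n_e·A the pore (flow) area.
Plume center vt = 1.7 × 2700 = 4590 m, so the well at 4700 m is 110 m downgradient of the peak.
√(4πDt) = 141.5 m, giving peak height M/(n_e·A·√(4πDt)) = 13/(0.21 × 39 × 141.5) = 0.01122 kg/m³.
(x−vt)²/(4Dt) = (110)²/(4 × 0.59 × 2700) = 1.899; exp(−1.899) = 0.1497.
C = 0.01122 × 0.1497 = 0.00168 kg/m³.

0.00168 kg/m³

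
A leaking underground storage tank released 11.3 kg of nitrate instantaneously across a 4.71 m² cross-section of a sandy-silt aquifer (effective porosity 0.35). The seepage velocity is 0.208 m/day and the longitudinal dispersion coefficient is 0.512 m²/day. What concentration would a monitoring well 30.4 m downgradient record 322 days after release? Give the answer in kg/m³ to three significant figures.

For an instantaneous plane source, C(x,t) = M/(n_e·A·√(4πDt)) · exp(−(x−vt)²/(4Dt)), with n_e·A the pore (flow) area.
Plume center vt = 0.208 × 322 = 66.976 m, so the well at 30.4 m is 36.576 m upgradient of the peak.
√(4πDt) = 45.52 m, giving peak height M/(n_e·A·√(4πDt)) = 11.3/(0.35 × 4.71 × 45.52) = 0.1506 kg/m³.
(x−vt)²/(4Dt) = (-36.576)²/(4 × 0.512 × 322) = 2.029; exp(−2.029) = 0.1315.
C = 0.1506 × 0.1315 = 0.0198 kg/m³.

0.0198 kg/m³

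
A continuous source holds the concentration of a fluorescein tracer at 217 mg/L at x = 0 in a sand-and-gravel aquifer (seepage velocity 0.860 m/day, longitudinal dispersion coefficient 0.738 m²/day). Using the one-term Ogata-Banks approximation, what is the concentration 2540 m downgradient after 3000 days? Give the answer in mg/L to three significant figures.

158 mg/L

For a continuous step input, C/C₀ ≈ ½·erfc((x−vt)/(2√(Dt))).
vt = 0.860 × 3000 = 2580 m and 2√(Dt) = 2√(0.738 × 3000) = 94.11 m.
Argument (x−vt)/(2√(Dt)) = (2540 − 2580)/94.11 = -0.4250; ½·erfc(-0.4250) = 0.7261.
C = 217 × 0.7261 = 158 mg/L.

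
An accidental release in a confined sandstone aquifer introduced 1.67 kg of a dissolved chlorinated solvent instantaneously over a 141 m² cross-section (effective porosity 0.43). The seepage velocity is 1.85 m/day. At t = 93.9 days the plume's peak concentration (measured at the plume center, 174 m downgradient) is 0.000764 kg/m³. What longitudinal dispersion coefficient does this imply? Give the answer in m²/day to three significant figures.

At the plume center C_max = M/(n_e·A·√(4πDt)), so D = M²/(4πt·(n_e·A·C_max)²).
n_e·A·C_max = 0.43 × 141 × 0.000764 = 0.04632 kg/m.
D = 1.67²/(4π × 93.9 × 0.04632²) = 1.10 m²/day.

1.10 m²/day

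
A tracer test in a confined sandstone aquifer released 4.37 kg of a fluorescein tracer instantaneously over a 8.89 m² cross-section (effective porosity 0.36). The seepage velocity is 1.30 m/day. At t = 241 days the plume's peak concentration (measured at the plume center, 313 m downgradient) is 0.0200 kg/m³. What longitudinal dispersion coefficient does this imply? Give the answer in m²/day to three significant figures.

1.54 m²/day

At the plume center C_max = M/(n_e·A·√(4πDt)), so D = M²/(4πt·(n_e·A·C_max)²).
n_e·A·C_max = 0.36 × 8.89 × 0.0200 = 0.06401 kg/m.
D = 4.37²/(4π × 241 × 0.06401²) = 1.54 m²/day.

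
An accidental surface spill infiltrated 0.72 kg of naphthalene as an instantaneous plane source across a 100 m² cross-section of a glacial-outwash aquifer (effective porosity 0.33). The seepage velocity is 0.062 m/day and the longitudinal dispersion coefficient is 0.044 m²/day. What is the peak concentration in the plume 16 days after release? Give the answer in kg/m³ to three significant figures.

The peak of an instantaneous 1D plume sits at x = vt; there the Gaussian factor is 1 and C_max = M/(n_e·A·√(4πDt)), where n_e·A is the pore area the mass is dissolved in.
√(4πDt) = √(4π × 0.044 × 16) = 2.974 m, so C_max = 0.72/(0.33 × 100 × 2.974) = 0.00734 kg/m³.

0.00734 kg/m³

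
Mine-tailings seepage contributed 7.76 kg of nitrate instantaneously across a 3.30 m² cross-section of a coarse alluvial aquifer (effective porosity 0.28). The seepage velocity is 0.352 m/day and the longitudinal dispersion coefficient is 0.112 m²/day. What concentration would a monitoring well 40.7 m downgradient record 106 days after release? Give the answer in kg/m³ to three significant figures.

0.540 kg/m³

For an instantaneous plane source, C(x,t) = M/(n_e·A·√(4πDt)) · exp(−(x−vt)²/(4Dt)), with n_e·A the pore (flow) area.
Plume center vt = 0.352 × 106 = 37.312 m, so the well at 40.7 m is 3.388 m downgradient of the peak.
√(4πDt) = 12.21 m, giving peak height M/(n_e·A·√(4πDt)) = 7.76/(0.28 × 3.30 × 12.21) = 0.6878 kg/m³.
(x−vt)²/(4Dt) = (3.388)²/(4 × 0.112 × 106) = 0.2417; exp(−0.2417) = 0.7853.
C = 0.6878 × 0.7853 = 0.540 kg/m³.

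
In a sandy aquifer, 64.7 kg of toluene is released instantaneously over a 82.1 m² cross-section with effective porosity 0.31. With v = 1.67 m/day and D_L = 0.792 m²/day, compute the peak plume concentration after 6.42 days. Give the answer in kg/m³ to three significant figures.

The peak of an instantaneous 1D plume sits at x = vt; there the Gaussian factor is 1 and C_max = M/(n_e·A·√(4πDt)), where n_e·A is the pore area the mass is dissolved in.
√(4πDt) = √(4π × 0.792 × 6.42) = 7.993 m, so C_max = 64.7/(0.31 × 82.1 × 7.993) = 0.318 kg/m³.

0.318 kg/m³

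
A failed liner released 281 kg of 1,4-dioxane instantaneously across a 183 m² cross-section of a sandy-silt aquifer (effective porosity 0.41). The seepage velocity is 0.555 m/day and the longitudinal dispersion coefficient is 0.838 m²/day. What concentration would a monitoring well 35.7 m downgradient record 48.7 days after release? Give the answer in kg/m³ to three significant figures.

0.104 kg/m³

For an instantaneous plane source, C(x,t) = M/(n_e·A·√(4πDt)) · exp(−(x−vt)²/(4Dt)), with n_e·A the pore (flow) area.
Plume center vt = 0.555 × 48.7 = 27.0285 m, so the well at 35.7 m is 8.6715 m downgradient of the peak.
√(4πDt) = 22.65 m, giving peak height M/(n_e·A·√(4πDt)) = 281/(0.41 × 183 × 22.65) = 0.1653 kg/m³.
(x−vt)²/(4Dt) = (8.6715)²/(4 × 0.838 × 48.7) = 0.4606; exp(−0.4606) = 0.6309.
C = 0.1653 × 0.6309 = 0.104 kg/m³.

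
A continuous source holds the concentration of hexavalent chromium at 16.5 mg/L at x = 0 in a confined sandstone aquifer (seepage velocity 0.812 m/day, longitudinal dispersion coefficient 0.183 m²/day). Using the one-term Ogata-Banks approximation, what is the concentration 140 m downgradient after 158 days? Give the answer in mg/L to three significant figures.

For a continuous step input, C/C₀ ≈ ½·erfc((x−vt)/(2√(Dt))).
vt = 0.812 × 158 = 128.296 m and 2√(Dt) = 2√(0.183 × 158) = 10.75 m.
Argument (x−vt)/(2√(Dt)) = (140 − 128.296)/10.75 = 1.089; ½·erfc(1.089) = 0.06177.
C = 16.5 × 0.06177 = 1.02 mg/L.

1.02 mg/L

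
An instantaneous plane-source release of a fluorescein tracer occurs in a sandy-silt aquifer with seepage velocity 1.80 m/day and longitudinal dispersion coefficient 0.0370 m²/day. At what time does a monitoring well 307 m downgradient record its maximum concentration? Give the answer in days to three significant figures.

For the 1D instantaneous-source solution, setting ∂C/∂t = 0 at fixed x gives v²t² + 2Dt − x² = 0, so t = (√(D² + v²x²) − D)/v².
√(D² + v²x²) = √(0.0370² + 1.80² × 307²) = 552.6; v² = 3.24.
t = (552.6 − 0.0370)/3.24 = 171 days (vs. the pure-advection estimate x/v = 171 d).

171 days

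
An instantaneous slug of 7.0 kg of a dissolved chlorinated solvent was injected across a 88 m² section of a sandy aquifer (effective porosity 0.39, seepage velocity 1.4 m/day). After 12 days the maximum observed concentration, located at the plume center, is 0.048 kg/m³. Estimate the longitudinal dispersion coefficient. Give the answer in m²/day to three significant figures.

0.120 m²/day

At the plume center C_max = M/(n_e·A·√(4πDt)), so D = M²/(4πt·(n_e·A·C_max)²).
n_e·A·C_max = 0.39 × 88 × 0.048 = 1.647 kg/m.
D = 7.0²/(4π × 12 × 1.647²) = 0.120 m²/day.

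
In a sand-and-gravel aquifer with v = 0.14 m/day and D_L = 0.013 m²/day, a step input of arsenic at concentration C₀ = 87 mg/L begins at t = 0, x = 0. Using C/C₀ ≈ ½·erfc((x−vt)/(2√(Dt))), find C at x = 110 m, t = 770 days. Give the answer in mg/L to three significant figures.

For a continuous step input, C/C₀ ≈ ½·erfc((x−vt)/(2√(Dt))).
vt = 0.14 × 770 = 107.8 m and 2√(Dt) = 2√(0.013 × 770) = 6.328 m.
Argument (x−vt)/(2√(Dt)) = (110 − 107.8)/6.328 = 0.3477; ½·erfc(0.3477) = 0.3115.
C = 87 × 0.3115 = 27.1 mg/L.

27.1 mg/L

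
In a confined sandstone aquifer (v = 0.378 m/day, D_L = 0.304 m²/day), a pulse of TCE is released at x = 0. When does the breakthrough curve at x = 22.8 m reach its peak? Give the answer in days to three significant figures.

58.2 days

For the 1D instantaneous-source solution, setting ∂C/∂t = 0 at fixed x gives v²t² + 2Dt − x² = 0, so t = (√(D² + v²x²) − D)/v².
√(D² + v²x²) = √(0.304² + 0.378² × 22.8²) = 8.624; v² = 0.142884.
t = (8.624 − 0.304)/0.142884 = 58.2 days (vs. the pure-advection estimate x/v = 60.3 d).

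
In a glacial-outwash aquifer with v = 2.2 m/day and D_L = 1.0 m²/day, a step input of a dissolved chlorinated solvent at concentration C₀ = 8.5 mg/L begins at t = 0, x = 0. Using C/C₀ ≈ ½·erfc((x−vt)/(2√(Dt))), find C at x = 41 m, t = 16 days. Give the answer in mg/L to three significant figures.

For a continuous step input, C/C₀ ≈ ½·erfc((x−vt)/(2√(Dt))).
vt = 2.2 × 16 = 35.2 m and 2√(Dt) = 2√(1.0 × 16) = 8.000 m.
Argument (x−vt)/(2√(Dt)) = (41 − 35.2)/8.000 = 0.7250; ½·erfc(0.7250) = 0.1526.
C = 8.5 × 0.1526 = 1.30 mg/L.

1.30 mg/L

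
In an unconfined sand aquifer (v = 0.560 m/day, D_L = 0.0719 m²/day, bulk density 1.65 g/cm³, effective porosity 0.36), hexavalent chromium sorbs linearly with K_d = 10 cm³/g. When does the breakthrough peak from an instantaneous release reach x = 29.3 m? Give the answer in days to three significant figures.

Retardation factor R = 1 + ρ_b·K_d/n = 1 + 1.65 × 10/0.36 = 46.83.
Sorption retards both mechanisms: v_R = v/R = 0.01196 m/day, D_R = D/R = 0.001535 m²/day.
Peak time from v_R²t² + 2D_R t − x² = 0: t = (√(D_R² + v_R²x²) − D_R)/v_R².
√(D_R² + v_R²x²) = √(0.001535² + 0.01196² × 29.3²) = 0.3504; v_R² = 0.0001430.
t = (0.3504 − 0.001535)/0.0001430 = 2440 days.

2440 days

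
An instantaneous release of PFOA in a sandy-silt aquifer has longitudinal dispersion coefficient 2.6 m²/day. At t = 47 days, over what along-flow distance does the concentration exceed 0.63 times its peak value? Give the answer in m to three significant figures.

The plume is Gaussian with σ = √(2Dt) = √(2 × 2.6 × 47) = 15.63 m.
C/C_peak = exp(−Δx²/(2σ²)) = 0.63 ⇒ Δx = σ·√(−2 ln 0.63) = 15.63 × 0.9613 = 15.03 m.
Width = 2Δx = 30.1 m.

30.1 m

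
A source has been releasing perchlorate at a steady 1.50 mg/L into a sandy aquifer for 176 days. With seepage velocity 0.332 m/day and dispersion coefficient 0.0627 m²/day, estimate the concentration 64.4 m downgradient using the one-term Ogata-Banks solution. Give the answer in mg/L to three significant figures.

For a continuous step input, C/C₀ ≈ ½·erfc((x−vt)/(2√(Dt))).
vt = 0.332 × 176 = 58.432 m and 2√(Dt) = 2√(0.0627 × 176) = 6.644 m.
Argument (x−vt)/(2√(Dt)) = (64.4 − 58.432)/6.644 = 0.8983; ½·erfc(0.8983) = 0.1020.
C = 1.50 × 0.1020 = 0.153 mg/L.

0.153 mg/L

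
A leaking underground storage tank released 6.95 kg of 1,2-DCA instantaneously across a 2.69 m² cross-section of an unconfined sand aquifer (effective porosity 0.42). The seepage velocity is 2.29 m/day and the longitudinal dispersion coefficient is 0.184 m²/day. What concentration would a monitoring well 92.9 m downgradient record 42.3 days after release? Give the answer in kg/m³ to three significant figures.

0.375 kg/m³

For an instantaneous plane source, C(x,t) = M/(n_e·A·√(4πDt)) · exp(−(x−vt)²/(4Dt)), with n_e·A the pore (flow) area.
Plume center vt = 2.29 × 42.3 = 96.867 m, so the well at 92.9 m is 3.967 m upgradient of the peak.
√(4πDt) = 9.890 m, giving peak height M/(n_e·A·√(4πDt)) = 6.95/(0.42 × 2.69 × 9.890) = 0.6220 kg/m³.
(x−vt)²/(4Dt) = (-3.967)²/(4 × 0.184 × 42.3) = 0.5055; exp(−0.5055) = 0.6032.
C = 0.6220 × 0.6032 = 0.375 kg/m³.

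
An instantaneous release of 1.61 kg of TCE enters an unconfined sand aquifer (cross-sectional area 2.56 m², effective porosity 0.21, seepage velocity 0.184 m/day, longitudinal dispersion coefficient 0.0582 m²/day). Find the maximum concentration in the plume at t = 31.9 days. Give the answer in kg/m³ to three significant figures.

0.620 kg/m³

The peak of an instantaneous 1D plume sits at x = vt; there the Gaussian factor is 1 and C_max = M/(n_e·A·√(4πDt)), where n_e·A is the pore area the mass is dissolved in.
√(4πDt) = √(4π × 0.0582 × 31.9) = 4.830 m, so C_max = 1.61/(0.21 × 2.56 × 4.830) = 0.620 kg/m³.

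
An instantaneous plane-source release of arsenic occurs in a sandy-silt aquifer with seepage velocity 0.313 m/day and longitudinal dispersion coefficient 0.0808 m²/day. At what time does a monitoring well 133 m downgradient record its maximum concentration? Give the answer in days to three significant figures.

For the 1D instantaneous-source solution, setting ∂C/∂t = 0 at fixed x gives v²t² + 2Dt − x² = 0, so t = (√(D² + v²x²) − D)/v².
√(D² + v²x²) = √(0.0808² + 0.313² × 133²) = 41.63; v² = 0.097969.
t = (41.63 − 0.0808)/0.097969 = 424 days (vs. the pure-advection estimate x/v = 425 d).

424 days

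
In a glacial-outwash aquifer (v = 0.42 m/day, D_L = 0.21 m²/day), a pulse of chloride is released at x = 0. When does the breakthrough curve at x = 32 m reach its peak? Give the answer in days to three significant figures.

75.0 days

For the 1D instantaneous-source solution, setting ∂C/∂t = 0 at fixed x gives v²t² + 2Dt − x² = 0, so t = (√(D² + v²x²) − D)/v².
√(D² + v²x²) = √(0.21² + 0.42² × 32²) = 13.44; v² = 0.1764.
t = (13.44 − 0.21)/0.1764 = 75.0 days (vs. the pure-advection estimate x/v = 76.2 d).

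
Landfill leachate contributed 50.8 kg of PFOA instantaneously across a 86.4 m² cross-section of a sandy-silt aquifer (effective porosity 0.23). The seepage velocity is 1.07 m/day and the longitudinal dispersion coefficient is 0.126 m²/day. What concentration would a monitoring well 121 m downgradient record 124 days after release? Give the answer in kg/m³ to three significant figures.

0.0206 kg/m³

For an instantaneous plane source, C(x,t) = M/(n_e·A·√(4πDt)) · exp(−(x−vt)²/(4Dt)), with n_e·A the pore (flow) area.
Plume center vt = 1.07 × 124 = 132.68 m, so the well at 121 m is 11.68 m upgradient of the peak.
√(4πDt) = 14.01 m, giving peak height M/(n_e·A·√(4πDt)) = 50.8/(0.23 × 86.4 × 14.01) = 0.1825 kg/m³.
(x−vt)²/(4Dt) = (-11.68)²/(4 × 0.126 × 124) = 2.183; exp(−2.183) = 0.1127.
C = 0.1825 × 0.1127 = 0.0206 kg/m³.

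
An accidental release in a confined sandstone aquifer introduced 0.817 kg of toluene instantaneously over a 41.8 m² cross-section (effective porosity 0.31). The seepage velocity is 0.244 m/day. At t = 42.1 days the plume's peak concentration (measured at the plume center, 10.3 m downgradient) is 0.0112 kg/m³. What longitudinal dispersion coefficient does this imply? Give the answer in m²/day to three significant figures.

0.0599 m²/day

At the plume center C_max = M/(n_e·A·√(4πDt)), so D = M²/(4πt·(n_e·A·C_max)²).
n_e·A·C_max = 0.31 × 41.8 × 0.0112 = 0.1451 kg/m.
D = 0.817²/(4π × 42.1 × 0.1451²) = 0.0599 m²/day.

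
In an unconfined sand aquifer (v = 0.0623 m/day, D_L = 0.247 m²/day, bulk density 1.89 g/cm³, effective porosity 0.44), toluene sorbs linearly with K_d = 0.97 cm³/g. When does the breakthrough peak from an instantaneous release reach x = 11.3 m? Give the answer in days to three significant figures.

664 days

Retardation factor R = 1 + ρ_b·K_d/n = 1 + 1.89 × 0.97/0.44 = 5.167.
Sorption retards both mechanisms: v_R = v/R = 0.01206 m/day, D_R = D/R = 0.04780 m²/day.
Peak time from v_R²t² + 2D_R t − x² = 0: t = (√(D_R² + v_R²x²) − D_R)/v_R².
√(D_R² + v_R²x²) = √(0.04780² + 0.01206² × 11.3²) = 0.1444; v_R² = 0.0001454.
t = (0.1444 − 0.04780)/0.0001454 = 664 days.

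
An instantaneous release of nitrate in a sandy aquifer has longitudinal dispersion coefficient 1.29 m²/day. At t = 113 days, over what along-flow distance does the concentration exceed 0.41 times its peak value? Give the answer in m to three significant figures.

The plume is Gaussian with σ = √(2Dt) = √(2 × 1.29 × 113) = 17.07 m.
C/C_peak = exp(−Δx²/(2σ²)) = 0.41 ⇒ Δx = σ·√(−2 ln 0.41) = 17.07 × 1.335 = 22.79 m.
Width = 2Δx = 45.6 m.

45.6 m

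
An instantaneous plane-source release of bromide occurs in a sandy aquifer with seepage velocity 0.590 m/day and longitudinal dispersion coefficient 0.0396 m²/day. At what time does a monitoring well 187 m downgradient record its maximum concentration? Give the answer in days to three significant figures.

For the 1D instantaneous-source solution, setting ∂C/∂t = 0 at fixed x gives v²t² + 2Dt − x² = 0, so t = (√(D² + v²x²) − D)/v².
√(D² + v²x²) = √(0.0396² + 0.590² × 187²) = 110.3; v² = 0.3481.
t = (110.3 − 0.0396)/0.3481 = 317 days (vs. the pure-advection estimate x/v = 317 d).

317 days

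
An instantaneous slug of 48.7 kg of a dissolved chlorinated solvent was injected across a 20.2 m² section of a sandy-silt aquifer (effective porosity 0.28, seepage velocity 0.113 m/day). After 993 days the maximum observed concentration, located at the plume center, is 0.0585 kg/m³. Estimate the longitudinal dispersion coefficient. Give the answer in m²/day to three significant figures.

At the plume center C_max = M/(n_e·A·√(4πDt)), so D = M²/(4πt·(n_e·A·C_max)²).
n_e·A·C_max = 0.28 × 20.2 × 0.0585 = 0.3309 kg/m.
D = 48.7²/(4π × 993 × 0.3309²) = 1.74 m²/day.

1.74 m²/day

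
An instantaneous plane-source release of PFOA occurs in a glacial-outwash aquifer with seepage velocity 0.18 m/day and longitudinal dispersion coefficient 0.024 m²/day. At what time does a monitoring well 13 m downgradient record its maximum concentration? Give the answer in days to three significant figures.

For the 1D instantaneous-source solution, setting ∂C/∂t = 0 at fixed x gives v²t² + 2Dt − x² = 0, so t = (√(D² + v²x²) − D)/v².
√(D² + v²x²) = √(0.024² + 0.18² × 13²) = 2.340; v² = 0.0324.
t = (2.340 − 0.024)/0.0324 = 71.5 days (vs. the pure-advection estimate x/v = 72.2 d).

71.5 days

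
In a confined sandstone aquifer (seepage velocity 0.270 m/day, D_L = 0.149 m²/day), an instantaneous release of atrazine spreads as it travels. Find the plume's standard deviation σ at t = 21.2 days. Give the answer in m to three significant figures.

2.51 m

Dispersive spreading gives a Gaussian with σ² = 2Dt; advection only shifts the center.
σ = √(2 × 0.149 × 21.2) = 2.51 m.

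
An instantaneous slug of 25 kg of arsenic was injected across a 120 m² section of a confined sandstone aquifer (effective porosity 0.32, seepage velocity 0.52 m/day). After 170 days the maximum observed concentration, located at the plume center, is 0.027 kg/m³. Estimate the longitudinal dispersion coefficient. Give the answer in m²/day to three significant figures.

At the plume center C_max = M/(n_e·A·√(4πDt)), so D = M²/(4πt·(n_e·A·C_max)²).
n_e·A·C_max = 0.32 × 120 × 0.027 = 1.037 kg/m.
D = 25²/(4π × 170 × 1.037²) = 0.272 m²/day.

0.272 m²/day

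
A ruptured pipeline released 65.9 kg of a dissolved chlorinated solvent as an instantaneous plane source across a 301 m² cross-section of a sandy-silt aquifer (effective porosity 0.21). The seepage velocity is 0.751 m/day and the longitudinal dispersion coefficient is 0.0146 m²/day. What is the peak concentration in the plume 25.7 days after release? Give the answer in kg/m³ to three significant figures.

0.480 kg/m³

The peak of an instantaneous 1D plume sits at x = vt; there the Gaussian factor is 1 and C_max = M/(n_e·A·√(4πDt)), where n_e·A is the pore area the mass is dissolved in.
√(4πDt) = √(4π × 0.0146 × 25.7) = 2.171 m, so C_max = 65.9/(0.21 × 301 × 2.171) = 0.480 kg/m³.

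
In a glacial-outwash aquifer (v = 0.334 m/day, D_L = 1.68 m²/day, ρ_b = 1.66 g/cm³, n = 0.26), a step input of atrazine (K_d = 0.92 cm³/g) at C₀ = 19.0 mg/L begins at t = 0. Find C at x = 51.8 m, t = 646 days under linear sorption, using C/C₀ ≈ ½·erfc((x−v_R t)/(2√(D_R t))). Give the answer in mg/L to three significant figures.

2.38 mg/L

Retardation factor R = 1 + ρ_b·K_d/n = 1 + 1.66 × 0.92/0.26 = 6.874.
Sorption retards both mechanisms: v_R = v/R = 0.04859 m/day, D_R = D/R = 0.2444 m²/day.
v_R·t = 0.04859 × 646 = 31.38914 m; 2√(D_R t) = 25.13 m; argument = (51.8 − 31.38914)/25.13 = 0.8122.
C = C₀ × ½·erfc(0.8122) = 19.0 × 0.1254 = 2.38 mg/L.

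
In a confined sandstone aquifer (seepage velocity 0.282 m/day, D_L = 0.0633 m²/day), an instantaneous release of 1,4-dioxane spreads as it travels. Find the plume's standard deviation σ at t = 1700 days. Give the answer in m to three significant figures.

Dispersive spreading gives a Gaussian with σ² = 2Dt; advection only shifts the center.
σ = √(2 × 0.0633 × 1700) = 14.7 m.

14.7 m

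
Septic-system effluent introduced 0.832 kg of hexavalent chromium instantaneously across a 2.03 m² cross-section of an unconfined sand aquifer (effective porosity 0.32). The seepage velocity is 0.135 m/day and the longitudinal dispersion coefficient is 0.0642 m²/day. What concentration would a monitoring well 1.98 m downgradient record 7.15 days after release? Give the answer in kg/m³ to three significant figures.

For an instantaneous plane source, C(x,t) = M/(n_e·A·√(4πDt)) · exp(−(x−vt)²/(4Dt)), with n_e·A the pore (flow) area.
Plume center vt = 0.135 × 7.15 = 0.96525 m, so the well at 1.98 m is 1.01475 m downgradient of the peak.
√(4πDt) = 2.402 m, giving peak height M/(n_e·A·√(4πDt)) = 0.832/(0.32 × 2.03 × 2.402) = 0.5332 kg/m³.
(x−vt)²/(4Dt) = (1.01475)²/(4 × 0.0642 × 7.15) = 0.5608; exp(−0.5608) = 0.5708.
C = 0.5332 × 0.5708 = 0.304 kg/m³.

0.304 kg/m³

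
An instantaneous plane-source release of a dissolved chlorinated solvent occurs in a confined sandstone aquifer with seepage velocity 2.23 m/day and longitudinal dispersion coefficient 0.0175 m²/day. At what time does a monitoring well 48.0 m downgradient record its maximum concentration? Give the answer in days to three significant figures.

For the 1D instantaneous-source solution, setting ∂C/∂t = 0 at fixed x gives v²t² + 2Dt − x² = 0, so t = (√(D² + v²x²) − D)/v².
√(D² + v²x²) = √(0.0175² + 2.23² × 48.0²) = 107.0; v² = 4.9729.
t = (107.0 − 0.0175)/4.9729 = 21.5 days (vs. the pure-advection estimate x/v = 21.5 d).

21.5 days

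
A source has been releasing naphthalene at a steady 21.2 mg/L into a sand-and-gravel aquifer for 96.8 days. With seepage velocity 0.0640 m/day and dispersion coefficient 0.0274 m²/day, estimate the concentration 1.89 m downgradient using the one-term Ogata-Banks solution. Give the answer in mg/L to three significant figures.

For a continuous step input, C/C₀ ≈ ½·erfc((x−vt)/(2√(Dt))).
vt = 0.0640 × 96.8 = 6.1952 m and 2√(Dt) = 2√(0.0274 × 96.8) = 3.257 m.
Argument (x−vt)/(2√(Dt)) = (1.89 − 6.1952)/3.257 = -1.322; ½·erfc(-1.322) = 0.9692.
C = 21.2 × 0.9692 = 20.5 mg/L.

20.5 mg/L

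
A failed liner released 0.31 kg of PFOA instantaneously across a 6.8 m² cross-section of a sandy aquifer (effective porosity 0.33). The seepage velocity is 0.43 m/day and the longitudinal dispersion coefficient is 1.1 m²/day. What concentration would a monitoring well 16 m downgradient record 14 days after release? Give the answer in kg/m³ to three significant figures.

0.00197 kg/m³

For an instantaneous plane source, C(x,t) = M/(n_e·A·√(4πDt)) · exp(−(x−vt)²/(4Dt)), with n_e·A the pore (flow) area.
Plume center vt = 0.43 × 14 = 6.02 m, so the well at 16 m is 9.98 m downgradient of the peak.
√(4πDt) = 13.91 m, giving peak height M/(n_e·A·√(4πDt)) = 0.31/(0.33 × 6.8 × 13.91) = 0.009931 kg/m³.
(x−vt)²/(4Dt) = (9.98)²/(4 × 1.1 × 14) = 1.617; exp(−1.617) = 0.1985.
C = 0.009931 × 0.1985 = 0.00197 kg/m³.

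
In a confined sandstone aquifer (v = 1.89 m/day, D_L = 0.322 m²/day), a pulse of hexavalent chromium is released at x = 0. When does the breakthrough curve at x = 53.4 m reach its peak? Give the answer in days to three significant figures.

28.2 days

For the 1D instantaneous-source solution, setting ∂C/∂t = 0 at fixed x gives v²t² + 2Dt − x² = 0, so t = (√(D² + v²x²) − D)/v².
√(D² + v²x²) = √(0.322² + 1.89² × 53.4²) = 100.9; v² = 3.5721.
t = (100.9 − 0.322)/3.5721 = 28.2 days (vs. the pure-advection estimate x/v = 28.3 d).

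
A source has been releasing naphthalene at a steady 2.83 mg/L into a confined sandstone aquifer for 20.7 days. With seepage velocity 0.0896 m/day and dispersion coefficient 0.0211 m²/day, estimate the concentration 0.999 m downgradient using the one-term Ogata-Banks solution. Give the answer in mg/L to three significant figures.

2.32 mg/L

For a continuous step input, C/C₀ ≈ ½·erfc((x−vt)/(2√(Dt))).
vt = 0.0896 × 20.7 = 1.85472 m and 2√(Dt) = 2√(0.0211 × 20.7) = 1.322 m.
Argument (x−vt)/(2√(Dt)) = (0.999 − 1.85472)/1.322 = -0.6473; ½·erfc(-0.6473) = 0.8200.
C = 2.83 × 0.8200 = 2.32 mg/L.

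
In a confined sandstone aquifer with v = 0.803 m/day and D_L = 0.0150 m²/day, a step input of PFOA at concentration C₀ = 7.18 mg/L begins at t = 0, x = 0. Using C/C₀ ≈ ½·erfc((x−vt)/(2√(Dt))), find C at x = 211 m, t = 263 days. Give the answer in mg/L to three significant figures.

For a continuous step input, C/C₀ ≈ ½·erfc((x−vt)/(2√(Dt))).
vt = 0.803 × 263 = 211.189 m and 2√(Dt) = 2√(0.0150 × 263) = 3.972 m.
Argument (x−vt)/(2√(Dt)) = (211 − 211.189)/3.972 = -0.04758; ½·erfc(-0.04758) = 0.5268.
C = 7.18 × 0.5268 = 3.78 mg/L.

3.78 mg/L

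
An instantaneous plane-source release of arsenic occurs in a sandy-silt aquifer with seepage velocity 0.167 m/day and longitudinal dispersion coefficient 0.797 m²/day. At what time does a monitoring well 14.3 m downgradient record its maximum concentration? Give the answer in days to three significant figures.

For the 1D instantaneous-source solution, setting ∂C/∂t = 0 at fixed x gives v²t² + 2Dt − x² = 0, so t = (√(D² + v²x²) − D)/v².
√(D² + v²x²) = √(0.797² + 0.167² × 14.3²) = 2.518; v² = 0.027889.
t = (2.518 − 0.797)/0.027889 = 61.7 days (vs. the pure-advection estimate x/v = 85.6 d).

61.7 days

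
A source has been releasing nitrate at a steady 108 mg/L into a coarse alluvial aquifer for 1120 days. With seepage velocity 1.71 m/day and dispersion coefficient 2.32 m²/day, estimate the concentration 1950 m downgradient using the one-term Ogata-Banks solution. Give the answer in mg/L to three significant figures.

34.0 mg/L

For a continuous step input, C/C₀ ≈ ½·erfc((x−vt)/(2√(Dt))).
vt = 1.71 × 1120 = 1915.2 m and 2√(Dt) = 2√(2.32 × 1120) = 101.9 m.
Argument (x−vt)/(2√(Dt)) = (1950 − 1915.2)/101.9 = 0.3415; ½·erfc(0.3415) = 0.3146.
C = 108 × 0.3146 = 34.0 mg/L.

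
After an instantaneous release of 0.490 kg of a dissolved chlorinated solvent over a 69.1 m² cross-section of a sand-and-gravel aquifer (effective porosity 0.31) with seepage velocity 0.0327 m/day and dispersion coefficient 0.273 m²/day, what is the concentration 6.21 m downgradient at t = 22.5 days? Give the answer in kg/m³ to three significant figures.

0.000769 kg/m³

For an instantaneous plane source, C(x,t) = M/(n_e·A·√(4πDt)) · exp(−(x−vt)²/(4Dt)), with n_e·A the pore (flow) area.
Plume center vt = 0.0327 × 22.5 = 0.73575 m, so the well at 6.21 m is 5.47425 m downgradient of the peak.
√(4πDt) = 8.786 m, giving peak height M/(n_e·A·√(4πDt)) = 0.490/(0.31 × 69.1 × 8.786) = 0.002604 kg/m³.
(x−vt)²/(4Dt) = (5.47425)²/(4 × 0.273 × 22.5) = 1.220; exp(−1.220) = 0.2952.
C = 0.002604 × 0.2952 = 0.000769 kg/m³.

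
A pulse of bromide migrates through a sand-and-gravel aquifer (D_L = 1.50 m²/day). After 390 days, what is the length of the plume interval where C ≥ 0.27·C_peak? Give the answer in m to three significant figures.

The plume is Gaussian with σ = √(2Dt) = √(2 × 1.50 × 390) = 34.21 m.
C/C_peak = exp(−Δx²/(2σ²)) = 0.27 ⇒ Δx = σ·√(−2 ln 0.27) = 34.21 × 1.618 = 55.35 m.
Width = 2Δx = 111 m.

111 m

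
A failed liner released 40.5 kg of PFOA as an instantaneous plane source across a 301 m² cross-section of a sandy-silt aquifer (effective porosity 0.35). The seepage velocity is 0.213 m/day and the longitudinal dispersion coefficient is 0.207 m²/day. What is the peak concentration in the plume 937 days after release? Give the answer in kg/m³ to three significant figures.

The peak of an instantaneous 1D plume sits at x = vt; there the Gaussian factor is 1 and C_max = M/(n_e·A·√(4πDt)), where n_e·A is the pore area the mass is dissolved in.
√(4πDt) = √(4π × 0.207 × 937) = 49.37 m, so C_max = 40.5/(0.35 × 301 × 49.37) = 0.00779 kg/m³.

0.00779 kg/m³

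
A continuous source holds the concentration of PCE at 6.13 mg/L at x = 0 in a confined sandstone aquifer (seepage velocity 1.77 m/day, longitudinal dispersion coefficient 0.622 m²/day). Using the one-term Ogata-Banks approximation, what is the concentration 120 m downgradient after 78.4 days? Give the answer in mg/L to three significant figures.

5.95 mg/L

For a continuous step input, C/C₀ ≈ ½·erfc((x−vt)/(2√(Dt))).
vt = 1.77 × 78.4 = 138.768 m and 2√(Dt) = 2√(0.622 × 78.4) = 13.97 m.
Argument (x−vt)/(2√(Dt)) = (120 − 138.768)/13.97 = -1.343; ½·erfc(-1.343) = 0.9712.
C = 6.13 × 0.9712 = 5.95 mg/L.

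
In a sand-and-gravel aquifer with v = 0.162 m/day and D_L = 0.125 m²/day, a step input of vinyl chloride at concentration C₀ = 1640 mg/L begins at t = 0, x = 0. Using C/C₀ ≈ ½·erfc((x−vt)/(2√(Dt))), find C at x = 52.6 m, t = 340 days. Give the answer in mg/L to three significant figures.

For a continuous step input, C/C₀ ≈ ½·erfc((x−vt)/(2√(Dt))).
vt = 0.162 × 340 = 55.08 m and 2√(Dt) = 2√(0.125 × 340) = 13.04 m.
Argument (x−vt)/(2√(Dt)) = (52.6 − 55.08)/13.04 = -0.1902; ½·erfc(-0.1902) = 0.6060.
C = 1640 × 0.6060 = 994 mg/L.

994 mg/L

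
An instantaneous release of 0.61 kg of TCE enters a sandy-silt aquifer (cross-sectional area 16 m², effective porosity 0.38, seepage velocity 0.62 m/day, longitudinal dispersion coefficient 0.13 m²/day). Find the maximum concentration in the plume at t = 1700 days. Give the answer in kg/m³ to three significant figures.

The peak of an instantaneous 1D plume sits at x = vt; there the Gaussian factor is 1 and C_max = M/(n_e·A·√(4πDt)), where n_e·A is the pore area the mass is dissolved in.
√(4πDt) = √(4π × 0.13 × 1700) = 52.70 m, so C_max = 0.61/(0.38 × 16 × 52.70) = 0.00190 kg/m³.

0.00190 kg/m³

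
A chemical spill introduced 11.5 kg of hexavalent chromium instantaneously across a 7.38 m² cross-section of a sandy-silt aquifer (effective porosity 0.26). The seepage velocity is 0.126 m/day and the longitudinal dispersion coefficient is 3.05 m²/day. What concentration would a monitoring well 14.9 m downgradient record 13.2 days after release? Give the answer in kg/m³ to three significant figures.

0.0898 kg/m³

For an instantaneous plane source, C(x,t) = M/(n_e·A·√(4πDt)) · exp(−(x−vt)²/(4Dt)), with n_e·A the pore (flow) area.
Plume center vt = 0.126 × 13.2 = 1.6632 m, so the well at 14.9 m is 13.2368 m downgradient of the peak.
√(4πDt) = 22.49 m, giving peak height M/(n_e·A·√(4πDt)) = 11.5/(0.26 × 7.38 × 22.49) = 0.2665 kg/m³.
(x−vt)²/(4Dt) = (13.2368)²/(4 × 3.05 × 13.2) = 1.088; exp(−1.088) = 0.3369.
C = 0.2665 × 0.3369 = 0.0898 kg/m³.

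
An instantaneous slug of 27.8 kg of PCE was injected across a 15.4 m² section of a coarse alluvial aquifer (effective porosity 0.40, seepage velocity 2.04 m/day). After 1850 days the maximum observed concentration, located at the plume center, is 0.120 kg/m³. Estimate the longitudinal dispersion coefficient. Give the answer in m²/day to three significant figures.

At the plume center C_max = M/(n_e·A·√(4πDt)), so D = M²/(4πt·(n_e·A·C_max)²).
n_e·A·C_max = 0.40 × 15.4 × 0.120 = 0.7392 kg/m.
D = 27.8²/(4π × 1850 × 0.7392²) = 0.0608 m²/day.

0.0608 m²/day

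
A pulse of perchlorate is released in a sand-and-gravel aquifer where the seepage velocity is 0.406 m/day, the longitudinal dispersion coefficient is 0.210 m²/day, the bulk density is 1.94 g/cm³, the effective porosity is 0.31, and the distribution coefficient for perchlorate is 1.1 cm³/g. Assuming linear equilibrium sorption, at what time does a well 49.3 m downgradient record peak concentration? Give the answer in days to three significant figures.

947 days

Retardation factor R = 1 + ρ_b·K_d/n = 1 + 1.94 × 1.1/0.31 = 7.884.
Sorption retards both mechanisms: v_R = v/R = 0.05150 m/day, D_R = D/R = 0.02664 m²/day.
Peak time from v_R²t² + 2D_R t − x² = 0: t = (√(D_R² + v_R²x²) − D_R)/v_R².
√(D_R² + v_R²x²) = √(0.02664² + 0.05150² × 49.3²) = 2.539; v_R² = 0.002652.
t = (2.539 − 0.02664)/0.002652 = 947 days.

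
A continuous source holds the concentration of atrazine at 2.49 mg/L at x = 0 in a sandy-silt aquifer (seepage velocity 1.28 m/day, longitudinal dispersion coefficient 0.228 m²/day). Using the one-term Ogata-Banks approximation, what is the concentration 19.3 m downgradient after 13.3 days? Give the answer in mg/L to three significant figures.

For a continuous step input, C/C₀ ≈ ½·erfc((x−vt)/(2√(Dt))).
vt = 1.28 × 13.3 = 17.024 m and 2√(Dt) = 2√(0.228 × 13.3) = 3.483 m.
Argument (x−vt)/(2√(Dt)) = (19.3 − 17.024)/3.483 = 0.6535; ½·erfc(0.6535) = 0.1777.
C = 2.49 × 0.1777 = 0.442 mg/L.

0.442 mg/L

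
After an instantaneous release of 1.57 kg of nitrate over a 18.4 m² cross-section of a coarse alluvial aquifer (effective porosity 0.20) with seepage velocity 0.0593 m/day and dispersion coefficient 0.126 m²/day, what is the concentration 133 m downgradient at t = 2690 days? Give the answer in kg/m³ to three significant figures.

0.00389 kg/m³

For an instantaneous plane source, C(x,t) = M/(n_e·A·√(4πDt)) · exp(−(x−vt)²/(4Dt)), with n_e·A the pore (flow) area.
Plume center vt = 0.0593 × 2690 = 159.517 m, so the well at 133 m is 26.517 m upgradient of the peak.
√(4πDt) = 65.26 m, giving peak height M/(n_e·A·√(4πDt)) = 1.57/(0.20 × 18.4 × 65.26) = 0.006537 kg/m³.
(x−vt)²/(4Dt) = (-26.517)²/(4 × 0.126 × 2690) = 0.5186; exp(−0.5186) = 0.5954.
C = 0.006537 × 0.5954 = 0.00389 kg/m³.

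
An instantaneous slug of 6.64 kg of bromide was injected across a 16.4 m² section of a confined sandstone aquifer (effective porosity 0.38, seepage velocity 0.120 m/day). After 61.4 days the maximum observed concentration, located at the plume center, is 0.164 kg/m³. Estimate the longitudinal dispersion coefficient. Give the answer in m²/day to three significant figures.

0.0547 m²/day

At the plume center C_max = M/(n_e·A·√(4πDt)), so D = M²/(4πt·(n_e·A·C_max)²).
n_e·A·C_max = 0.38 × 16.4 × 0.164 = 1.022 kg/m.
D = 6.64²/(4π × 61.4 × 1.022²) = 0.0547 m²/day.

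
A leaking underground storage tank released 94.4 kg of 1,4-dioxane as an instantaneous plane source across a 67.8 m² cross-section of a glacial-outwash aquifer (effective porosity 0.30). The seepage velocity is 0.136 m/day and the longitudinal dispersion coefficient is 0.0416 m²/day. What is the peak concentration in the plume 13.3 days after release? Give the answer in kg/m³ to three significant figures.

1.76 kg/m³

The peak of an instantaneous 1D plume sits at x = vt; there the Gaussian factor is 1 and C_max = M/(n_e·A·√(4πDt)), where n_e·A is the pore area the mass is dissolved in.
√(4πDt) = √(4π × 0.0416 × 13.3) = 2.637 m, so C_max = 94.4/(0.30 × 67.8 × 2.637) = 1.76 kg/m³.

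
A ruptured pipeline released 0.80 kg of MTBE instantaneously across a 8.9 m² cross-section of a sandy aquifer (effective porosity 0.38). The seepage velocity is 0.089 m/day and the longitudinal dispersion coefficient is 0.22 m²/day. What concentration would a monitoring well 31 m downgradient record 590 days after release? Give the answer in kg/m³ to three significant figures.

For an instantaneous plane source, C(x,t) = M/(n_e·A·√(4πDt)) · exp(−(x−vt)²/(4Dt)), with n_e·A the pore (flow) area.
Plume center vt = 0.089 × 590 = 52.51 m, so the well at 31 m is 21.51 m upgradient of the peak.
√(4πDt) = 40.39 m, giving peak height M/(n_e·A·√(4πDt)) = 0.80/(0.38 × 8.9 × 40.39) = 0.005857 kg/m³.
(x−vt)²/(4Dt) = (-21.51)²/(4 × 0.22 × 590) = 0.8911; exp(−0.8911) = 0.4102.
C = 0.005857 × 0.4102 = 0.00240 kg/m³.

0.00240 kg/m³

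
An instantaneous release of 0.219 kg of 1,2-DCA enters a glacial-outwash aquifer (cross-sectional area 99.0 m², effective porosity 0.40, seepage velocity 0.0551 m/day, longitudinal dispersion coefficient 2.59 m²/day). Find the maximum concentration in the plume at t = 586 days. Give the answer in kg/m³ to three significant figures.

4.00e-05 kg/m³

The peak of an instantaneous 1D plume sits at x = vt; there the Gaussian factor is 1 and C_max = M/(n_e·A·√(4πDt)), where n_e·A is the pore area the mass is dissolved in.
√(4πDt) = √(4π × 2.59 × 586) = 138.1 m, so C_max = 0.219/(0.40 × 99.0 × 138.1) = 4.00e-05 kg/m³.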